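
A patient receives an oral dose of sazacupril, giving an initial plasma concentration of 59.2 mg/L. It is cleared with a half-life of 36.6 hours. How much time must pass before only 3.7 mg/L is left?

146.4 hours

3.7/59.2 = 1/16, so 4 half-lives have elapsed.
t = 4 × 36.6 = 146.4 hours.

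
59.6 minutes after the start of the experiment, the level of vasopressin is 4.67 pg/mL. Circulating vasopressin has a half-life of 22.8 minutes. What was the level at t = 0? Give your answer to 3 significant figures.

28.6 pg/mL

Number of half-lives elapsed: n = 59.6/22.8 ≈ 2.614.
A₀ = A × 2^n = 4.67 × 2^2.614 = 4.67 × 6.1221 ≈ 28.59 pg/mL.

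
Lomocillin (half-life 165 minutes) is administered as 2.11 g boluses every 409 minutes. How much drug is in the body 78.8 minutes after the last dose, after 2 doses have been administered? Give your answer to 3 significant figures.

The 2 doses were given 487.8, 78.8 minutes ago.
Total = 2.11·(1/2)^(487.8/165) + 2.11·(1/2)^(78.8/165)
      = 0.27185 + 1.5154 ≈ 1.7872 g.

1.79 g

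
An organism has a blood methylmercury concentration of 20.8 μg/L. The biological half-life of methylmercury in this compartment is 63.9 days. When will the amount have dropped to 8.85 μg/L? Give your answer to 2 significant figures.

Fraction remaining = 8.85/20.8 ≈ 0.42548.
n = log₂(20.8/8.85) = ln(2.3503)/ln 2 ≈ 1.2328 half-lives.
t = n × t½ = 1.2328 × 63.9 ≈ 78.778 days.

79 days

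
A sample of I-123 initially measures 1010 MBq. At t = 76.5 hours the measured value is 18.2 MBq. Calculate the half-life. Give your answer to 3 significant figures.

13.2 hours

A/A₀ = 18.2/1010 ≈ 0.01802.
n = log₂(55.495) ≈ 5.7943 half-lives elapsed in 76.5 hours.
t½ = 76.5/5.7943 ≈ 13.203 hours.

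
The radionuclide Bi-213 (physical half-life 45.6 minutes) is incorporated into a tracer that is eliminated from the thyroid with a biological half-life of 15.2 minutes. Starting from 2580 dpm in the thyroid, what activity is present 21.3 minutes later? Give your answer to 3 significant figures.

1/t_eff = 1/t_phys + 1/t_biol = 1/45.6 + 1/15.2 = 0.087719 per minute.
t_eff = 45.6 × 15.2 / (45.6 + 15.2) ≈ 11.4 minutes.
Remaining = 2580 × (1/2)^(21.3/11.4) = 2580 × (1/2)^1.8684 ≈ 706.59 dpm.

707 dpm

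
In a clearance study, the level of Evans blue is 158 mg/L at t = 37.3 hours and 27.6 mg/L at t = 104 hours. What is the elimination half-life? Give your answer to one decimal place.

Over Δt = 104 − 37.3 = 66.7 hours, the level fell by a factor of 158/27.6 ≈ 5.7246.
n = log₂(5.7246) ≈ 2.5172 half-lives, so t½ = 66.7/2.5172 ≈ 26.498 hours.

26.5 hours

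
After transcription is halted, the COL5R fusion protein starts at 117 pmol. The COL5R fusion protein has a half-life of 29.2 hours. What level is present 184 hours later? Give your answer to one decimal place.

1.5 pmol

Number of half-lives: n = 184/29.2 ≈ 6.3014.
Remaining = 117 × (1/2)^6.3014 = 117 × 0.012679 ≈ 1.4835 pmol.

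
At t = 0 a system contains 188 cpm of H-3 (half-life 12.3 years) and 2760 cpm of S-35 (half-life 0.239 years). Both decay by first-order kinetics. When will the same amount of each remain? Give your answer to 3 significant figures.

Set 188·(1/2)^(t/12.3) = 2760·(1/2)^(t/0.239).
Taking log₂: log₂(188/2760) = t·(1/12.3 − 1/0.239).
log₂(0.068116) = -3.8759; 1/12.3 − 1/0.239 = -4.1028.
t = -3.8759 / -4.1028 ≈ 0.94469 years.

0.945 years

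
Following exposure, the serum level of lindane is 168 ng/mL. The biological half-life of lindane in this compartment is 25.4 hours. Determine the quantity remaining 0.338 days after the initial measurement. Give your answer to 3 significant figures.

Convert the elapsed time: 0.338 days = 8.112 hours.
Number of half-lives: n = 8.112/25.4 ≈ 0.31937.
Remaining = 168 × (1/2)^0.31937 = 168 × 0.80142 ≈ 134.64 ng/mL.

135 ng/mL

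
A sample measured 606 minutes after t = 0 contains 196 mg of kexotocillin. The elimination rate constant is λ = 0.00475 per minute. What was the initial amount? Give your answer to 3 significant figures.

3490 mg

t½ = ln 2 / λ = 0.69315 / 0.00475 ≈ 145.93 minutes.
Number of half-lives elapsed: n = 606/145.93 ≈ 4.1528.
A₀ = A × 2^n = 196 × 2^4.1528 = 196 × 17.788 ≈ 3486.4 mg.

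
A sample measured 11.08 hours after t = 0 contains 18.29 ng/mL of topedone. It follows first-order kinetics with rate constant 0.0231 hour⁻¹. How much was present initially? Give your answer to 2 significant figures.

t½ = ln 2 / λ = 0.69315 / 0.0231 ≈ 30.006 hours.
Number of half-lives elapsed: n = 11.08/30.006 ≈ 0.36925.
A₀ = A × 2^n = 18.29 × 2^0.36925 = 18.29 × 1.2917 ≈ 23.625 ng/mL.

24 ng/mL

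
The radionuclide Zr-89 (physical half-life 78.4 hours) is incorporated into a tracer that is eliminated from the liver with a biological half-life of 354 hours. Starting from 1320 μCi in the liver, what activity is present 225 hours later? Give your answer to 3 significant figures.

116 μCi

1/t_eff = 1/t_phys + 1/t_biol = 1/78.4 + 1/354 = 0.01558 per hour.
t_eff = 78.4 × 354 / (78.4 + 354) ≈ 64.185 hours.
Remaining = 1320 × (1/2)^(225/64.185) = 1320 × (1/2)^3.5055 ≈ 116.23 μCi.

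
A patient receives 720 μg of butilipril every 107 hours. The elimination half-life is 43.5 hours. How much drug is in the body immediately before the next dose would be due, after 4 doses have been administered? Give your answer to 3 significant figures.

160 μg

The 4 doses were given 428, 321, 214, 107 hours ago.
Total = 720·(1/2)^(428/43.5) + 720·(1/2)^(321/43.5) + 720·(1/2)^(214/43.5) + 720·(1/2)^(107/43.5)
      = 0.78609 + 4.3245 + 23.79 + 130.88 ≈ 159.78 μg.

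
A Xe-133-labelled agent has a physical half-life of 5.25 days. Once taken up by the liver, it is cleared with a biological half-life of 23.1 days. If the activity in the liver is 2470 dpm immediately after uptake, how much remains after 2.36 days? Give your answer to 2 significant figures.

1700 dpm

1/t_eff = 1/t_phys + 1/t_biol = 1/5.25 + 1/23.1 = 0.23377 per day.
t_eff = 5.25 × 23.1 / (5.25 + 23.1) ≈ 4.2778 days.
Remaining = 2470 × (1/2)^(2.36/4.2778) = 2470 × (1/2)^0.55169 ≈ 1685.1 dpm.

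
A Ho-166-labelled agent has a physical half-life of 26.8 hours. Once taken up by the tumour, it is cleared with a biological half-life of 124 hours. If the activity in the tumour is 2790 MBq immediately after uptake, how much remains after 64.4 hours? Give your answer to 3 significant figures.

1/t_eff = 1/t_phys + 1/t_biol = 1/26.8 + 1/124 = 0.045378 per hour.
t_eff = 26.8 × 124 / (26.8 + 124) ≈ 22.037 hours.
Remaining = 2790 × (1/2)^(64.4/22.037) = 2790 × (1/2)^2.9223 ≈ 368.04 MBq.

368 MBq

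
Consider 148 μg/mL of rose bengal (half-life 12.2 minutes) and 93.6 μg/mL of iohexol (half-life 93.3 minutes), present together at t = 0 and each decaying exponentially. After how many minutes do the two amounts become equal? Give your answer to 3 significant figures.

9.28 minutes

Set 148·(1/2)^(t/12.2) = 93.6·(1/2)^(t/93.3).
Taking log₂: log₂(148/93.6) = t·(1/12.2 − 1/93.3).
log₂(1.5812) = 0.66102; 1/12.2 − 1/93.3 = 0.071249.
t = 0.66102 / 0.071249 ≈ 9.2775 minutes.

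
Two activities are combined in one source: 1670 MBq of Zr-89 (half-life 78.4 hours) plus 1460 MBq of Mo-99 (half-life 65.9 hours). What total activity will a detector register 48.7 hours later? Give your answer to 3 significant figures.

1960 MBq

Zr-89: 1670 × (1/2)^(48.7/78.4) = 1670 × (1/2)^0.62117 ≈ 1085.7 MBq.
Mo-99: 1460 × (1/2)^(48.7/65.9) = 1460 × (1/2)^0.739 ≈ 874.77 MBq.
Total = 1085.7 + 874.77 ≈ 1960.5 MBq.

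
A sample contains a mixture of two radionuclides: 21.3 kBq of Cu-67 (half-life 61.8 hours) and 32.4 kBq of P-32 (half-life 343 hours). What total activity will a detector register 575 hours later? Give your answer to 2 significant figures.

Cu-67: 21.3 × (1/2)^(575/61.8) = 21.3 × (1/2)^9.3042 ≈ 0.033693 kBq.
P-32: 32.4 × (1/2)^(575/343) = 32.4 × (1/2)^1.6764 ≈ 10.137 kBq.
Total = 0.033693 + 10.137 ≈ 10.171 kBq.

10 kBq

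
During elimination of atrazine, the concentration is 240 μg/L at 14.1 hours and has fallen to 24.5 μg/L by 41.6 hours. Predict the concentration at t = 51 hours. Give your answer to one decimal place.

Over Δt = 41.6 − 14.1 = 27.5 hours, the level fell by a factor of 240/24.5 ≈ 9.7959.
n = log₂(9.7959) ≈ 3.2922 half-lives, so t½ = 27.5/3.2922 ≈ 8.3531 hours.
From t = 41.6 to t = 51: 24.5 × (1/2)^((51−41.6)/8.3531) ≈ 11.231 μg/L.

11.2 μg/L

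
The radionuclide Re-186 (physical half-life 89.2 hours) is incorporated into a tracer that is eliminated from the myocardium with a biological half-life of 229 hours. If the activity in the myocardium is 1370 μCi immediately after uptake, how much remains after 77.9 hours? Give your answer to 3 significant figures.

591 μCi

1/t_eff = 1/t_phys + 1/t_biol = 1/89.2 + 1/229 = 0.015578 per hour.
t_eff = 89.2 × 229 / (89.2 + 229) ≈ 64.195 hours.
Remaining = 1370 × (1/2)^(77.9/64.195) = 1370 × (1/2)^1.2135 ≈ 590.78 μCi.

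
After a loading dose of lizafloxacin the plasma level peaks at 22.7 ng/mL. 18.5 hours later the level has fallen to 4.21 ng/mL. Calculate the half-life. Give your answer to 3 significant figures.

7.61 hours

A/A₀ = 4.21/22.7 ≈ 0.18546.
n = log₂(5.3919) ≈ 2.4308 half-lives elapsed in 18.5 hours.
t½ = 18.5/2.4308 ≈ 7.6107 hours.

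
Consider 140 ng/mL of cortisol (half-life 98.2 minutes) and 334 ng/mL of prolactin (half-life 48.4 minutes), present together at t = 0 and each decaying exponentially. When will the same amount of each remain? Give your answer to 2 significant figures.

120 minutes

Set 140·(1/2)^(t/98.2) = 334·(1/2)^(t/48.4).
Taking log₂: log₂(140/334) = t·(1/98.2 − 1/48.4).
log₂(0.41916) = -1.2544; 1/98.2 − 1/48.4 = -0.010478.
t = -1.2544 / -0.010478 ≈ 119.72 minutes.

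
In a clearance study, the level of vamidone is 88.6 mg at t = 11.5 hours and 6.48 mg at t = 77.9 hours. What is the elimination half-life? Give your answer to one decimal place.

17.6 hours

Over Δt = 77.9 − 11.5 = 66.4 hours, the level fell by a factor of 88.6/6.48 ≈ 13.673.
n = log₂(13.673) ≈ 3.7732 half-lives, so t½ = 66.4/3.7732 ≈ 17.598 hours.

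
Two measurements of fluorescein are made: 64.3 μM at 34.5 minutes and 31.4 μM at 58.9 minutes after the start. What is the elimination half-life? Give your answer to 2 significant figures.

Over Δt = 58.9 − 34.5 = 24.4 minutes, the level fell by a factor of 64.3/31.4 ≈ 2.0478.
n = log₂(2.0478) ≈ 1.0341 half-lives, so t½ = 24.4/1.0341 ≈ 23.596 minutes.

24 minutes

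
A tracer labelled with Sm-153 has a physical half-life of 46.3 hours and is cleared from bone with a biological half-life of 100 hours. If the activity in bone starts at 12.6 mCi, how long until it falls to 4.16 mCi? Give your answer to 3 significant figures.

50.6 hours

1/t_eff = 1/t_phys + 1/t_biol = 1/46.3 + 1/100 = 0.031598 per hour.
t_eff = 46.3 × 100 / (46.3 + 100) ≈ 31.647 hours.
n = log₂(12.6/4.16) ≈ 1.5988; t = 1.5988 × 31.647 ≈ 50.597 hours.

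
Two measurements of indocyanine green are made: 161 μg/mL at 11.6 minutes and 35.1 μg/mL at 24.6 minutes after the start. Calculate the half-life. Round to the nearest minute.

6 minutes

Over Δt = 24.6 − 11.6 = 13 minutes, the level fell by a factor of 161/35.1 ≈ 4.5869.
n = log₂(4.5869) ≈ 2.1975 half-lives, so t½ = 13/2.1975 ≈ 5.9158 minutes.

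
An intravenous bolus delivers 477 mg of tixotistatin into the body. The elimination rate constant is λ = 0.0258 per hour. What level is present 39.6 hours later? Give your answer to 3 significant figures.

172 mg

t½ = ln 2 / λ = 0.69315 / 0.0258 ≈ 26.866 hours.
Number of half-lives: n = 39.6/26.866 ≈ 1.474.
Remaining = 477 × (1/2)^1.474 = 477 × 0.35999 ≈ 171.72 mg.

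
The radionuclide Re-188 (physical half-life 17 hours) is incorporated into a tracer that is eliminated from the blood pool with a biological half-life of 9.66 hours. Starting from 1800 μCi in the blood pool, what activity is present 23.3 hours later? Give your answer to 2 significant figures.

130 μCi

1/t_eff = 1/t_phys + 1/t_biol = 1/17 + 1/9.66 = 0.16234 per hour.
t_eff = 17 × 9.66 / (17 + 9.66) ≈ 6.1598 hours.
Remaining = 1800 × (1/2)^(23.3/6.1598) = 1800 × (1/2)^3.7826 ≈ 130.8 μCi.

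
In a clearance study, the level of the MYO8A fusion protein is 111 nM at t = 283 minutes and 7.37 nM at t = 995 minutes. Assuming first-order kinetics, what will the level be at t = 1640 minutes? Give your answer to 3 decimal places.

0.632 nM

Over Δt = 995 − 283 = 712 minutes, the level fell by a factor of 111/7.37 ≈ 15.061.
n = log₂(15.061) ≈ 3.9128 half-lives, so t½ = 712/3.9128 ≈ 181.97 minutes.
From t = 995 to t = 1640: 7.37 × (1/2)^((1640−995)/181.97) ≈ 0.63161 nM.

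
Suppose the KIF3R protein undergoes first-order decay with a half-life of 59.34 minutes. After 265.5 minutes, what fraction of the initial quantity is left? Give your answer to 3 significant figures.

0.0450

n = 265.5/59.34 ≈ 4.4742 half-lives.
Fraction remaining = (1/2)^4.4742 ≈ 0.044991.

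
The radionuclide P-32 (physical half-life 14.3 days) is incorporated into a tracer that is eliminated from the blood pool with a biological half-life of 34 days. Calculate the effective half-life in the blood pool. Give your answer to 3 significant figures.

1/t_eff = 1/t_phys + 1/t_biol = 1/14.3 + 1/34 = 0.099342 per day.
t_eff = 14.3 × 34 / (14.3 + 34) ≈ 10.066 days.

10.1 days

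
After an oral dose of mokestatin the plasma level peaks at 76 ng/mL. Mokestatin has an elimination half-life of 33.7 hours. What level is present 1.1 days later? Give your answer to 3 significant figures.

Convert the elapsed time: 1.1 days = 26.4 hours.
Number of half-lives: n = 26.4/33.7 ≈ 0.78338.
Remaining = 76 × (1/2)^0.78338 = 76 × 0.581 ≈ 44.156 ng/mL.

44.2 ng/mL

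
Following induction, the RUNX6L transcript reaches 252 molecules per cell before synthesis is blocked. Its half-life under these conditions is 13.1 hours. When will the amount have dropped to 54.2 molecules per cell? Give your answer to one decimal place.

29.0 hours

Fraction remaining = 54.2/252 ≈ 0.21508.
n = log₂(252/54.2) = ln(4.6494)/ln 2 ≈ 2.2171 half-lives.
t = n × t½ = 2.2171 × 13.1 ≈ 29.043 hours.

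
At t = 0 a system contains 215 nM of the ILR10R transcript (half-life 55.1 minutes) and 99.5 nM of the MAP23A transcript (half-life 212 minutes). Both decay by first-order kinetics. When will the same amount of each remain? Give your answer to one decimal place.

Set 215·(1/2)^(t/55.1) = 99.5·(1/2)^(t/212).
Taking log₂: log₂(215/99.5) = t·(1/55.1 − 1/212).
log₂(2.1608) = 1.1116; 1/55.1 − 1/212 = 0.013432.
t = 1.1116 / 0.013432 ≈ 82.756 minutes.

82.8 minutes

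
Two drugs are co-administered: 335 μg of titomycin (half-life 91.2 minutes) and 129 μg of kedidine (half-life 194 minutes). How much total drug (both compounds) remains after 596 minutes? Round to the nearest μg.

titomycin: 335 × (1/2)^(596/91.2) = 335 × (1/2)^6.5351 ≈ 3.6123 μg.
kedidine: 129 × (1/2)^(596/194) = 129 × (1/2)^3.0722 ≈ 15.338 μg.
Total = 3.6123 + 15.338 ≈ 18.951 μg.

19 μg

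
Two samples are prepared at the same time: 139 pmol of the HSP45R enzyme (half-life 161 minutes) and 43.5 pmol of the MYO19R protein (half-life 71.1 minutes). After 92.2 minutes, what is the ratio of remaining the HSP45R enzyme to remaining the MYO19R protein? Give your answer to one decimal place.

HSP45R enzyme: 139 × (1/2)^(92.2/161) = 139 × (1/2)^0.57267 ≈ 93.46 pmol.
MYO19R protein: 43.5 × (1/2)^(92.2/71.1) = 43.5 × (1/2)^1.2968 ≈ 17.706 pmol.
Ratio ≈ 93.46 / 17.706 ≈ 5.2784.

5.3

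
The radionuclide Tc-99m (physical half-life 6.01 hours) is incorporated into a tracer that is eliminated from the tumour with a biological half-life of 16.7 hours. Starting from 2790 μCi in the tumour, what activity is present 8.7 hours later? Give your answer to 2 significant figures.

1/t_eff = 1/t_phys + 1/t_biol = 1/6.01 + 1/16.7 = 0.22627 per hour.
t_eff = 6.01 × 16.7 / (6.01 + 16.7) ≈ 4.4195 hours.
Remaining = 2790 × (1/2)^(8.7/4.4195) = 2790 × (1/2)^1.9685 ≈ 712.87 μCi.

710 μCi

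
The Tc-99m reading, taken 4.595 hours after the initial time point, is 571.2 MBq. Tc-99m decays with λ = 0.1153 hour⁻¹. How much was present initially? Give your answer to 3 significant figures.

t½ = ln 2 / λ = 0.69315 / 0.1153 ≈ 6.0117 hours.
Number of half-lives elapsed: n = 4.595/6.0117 ≈ 0.76434.
A₀ = A × 2^n = 571.2 × 2^0.76434 = 571.2 × 1.6986 ≈ 970.24 MBq.

970 MBq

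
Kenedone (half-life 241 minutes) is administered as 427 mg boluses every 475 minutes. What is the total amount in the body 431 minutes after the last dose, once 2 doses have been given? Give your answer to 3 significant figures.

155 mg

The 2 doses were given 906, 431 minutes ago.
Total = 427·(1/2)^(906/241) + 427·(1/2)^(431/241)
      = 31.532 + 123.62 ≈ 155.15 mg.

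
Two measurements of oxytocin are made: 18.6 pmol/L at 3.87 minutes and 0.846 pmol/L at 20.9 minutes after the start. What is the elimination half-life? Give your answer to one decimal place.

Over Δt = 20.9 − 3.87 = 17.03 minutes, the level fell by a factor of 18.6/0.846 ≈ 21.986.
n = log₂(21.986) ≈ 4.4585 half-lives, so t½ = 17.03/4.4585 ≈ 3.8197 minutes.

3.8 minutes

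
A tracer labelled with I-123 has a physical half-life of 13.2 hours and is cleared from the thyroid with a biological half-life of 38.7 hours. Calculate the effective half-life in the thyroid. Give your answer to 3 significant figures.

9.84 hours

1/t_eff = 1/t_phys + 1/t_biol = 1/13.2 + 1/38.7 = 0.1016 per hour.
t_eff = 13.2 × 38.7 / (13.2 + 38.7) ≈ 9.8428 hours.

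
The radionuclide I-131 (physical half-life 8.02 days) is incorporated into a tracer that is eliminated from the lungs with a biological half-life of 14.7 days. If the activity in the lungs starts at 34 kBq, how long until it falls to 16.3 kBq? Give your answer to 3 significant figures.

5.50 days

1/t_eff = 1/t_phys + 1/t_biol = 1/8.02 + 1/14.7 = 0.19272 per day.
t_eff = 8.02 × 14.7 / (8.02 + 14.7) ≈ 5.189 days.
n = log₂(34/16.3) ≈ 1.0607; t = 1.0607 × 5.189 ≈ 5.5038 days.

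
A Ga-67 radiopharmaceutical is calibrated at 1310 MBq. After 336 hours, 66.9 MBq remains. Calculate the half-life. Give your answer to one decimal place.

78.3 hours

A/A₀ = 66.9/1310 ≈ 0.051069.
n = log₂(19.581) ≈ 4.2914 half-lives elapsed in 336 hours.
t½ = 336/4.2914 ≈ 78.296 hours.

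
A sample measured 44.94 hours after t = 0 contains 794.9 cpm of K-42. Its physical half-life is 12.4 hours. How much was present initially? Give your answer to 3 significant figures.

Number of half-lives elapsed: n = 44.94/12.4 ≈ 3.6242.
A₀ = A × 2^n = 794.9 × 2^3.6242 = 794.9 × 12.331 ≈ 9801.7 cpm.

9800 cpm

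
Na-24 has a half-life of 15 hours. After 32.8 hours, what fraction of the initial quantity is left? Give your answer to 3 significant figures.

n = 32.8/15 ≈ 2.1867 half-lives.
Fraction remaining = (1/2)^2.1867 ≈ 0.21966.

0.220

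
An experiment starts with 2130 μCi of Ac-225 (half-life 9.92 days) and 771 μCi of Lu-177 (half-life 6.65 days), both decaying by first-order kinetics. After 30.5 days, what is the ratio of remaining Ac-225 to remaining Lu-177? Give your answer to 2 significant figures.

Ac-225: 2130 × (1/2)^(30.5/9.92) = 2130 × (1/2)^3.0746 ≈ 252.83 μCi.
Lu-177: 771 × (1/2)^(30.5/6.65) = 771 × (1/2)^4.5865 ≈ 32.092 μCi.
Ratio ≈ 252.83 / 32.092 ≈ 7.8785.

7.9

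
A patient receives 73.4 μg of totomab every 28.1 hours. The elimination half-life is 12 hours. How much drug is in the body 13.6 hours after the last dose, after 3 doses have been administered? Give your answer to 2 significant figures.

41 μg

The 3 doses were given 69.8, 41.7, 13.6 hours ago.
Total = 73.4·(1/2)^(69.8/12) + 73.4·(1/2)^(41.7/12) + 73.4·(1/2)^(13.6/12)
      = 1.3023 + 6.6011 + 33.46 ≈ 41.364 μg.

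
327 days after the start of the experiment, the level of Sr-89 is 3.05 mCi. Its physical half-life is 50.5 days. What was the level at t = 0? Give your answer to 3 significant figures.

Number of half-lives elapsed: n = 327/50.5 ≈ 6.4752.
A₀ = A × 2^n = 3.05 × 2^6.4752 = 3.05 × 88.97 ≈ 271.36 mCi.

271 mCi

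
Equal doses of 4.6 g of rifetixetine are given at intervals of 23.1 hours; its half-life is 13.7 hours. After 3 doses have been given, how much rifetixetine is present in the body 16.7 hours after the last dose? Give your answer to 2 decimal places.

2.78 g

The 3 doses were given 62.9, 39.8, 16.7 hours ago.
Total = 4.6·(1/2)^(62.9/13.7) + 4.6·(1/2)^(39.8/13.7) + 4.6·(1/2)^(16.7/13.7)
      = 0.19083 + 0.61409 + 1.9761 ≈ 2.781 g.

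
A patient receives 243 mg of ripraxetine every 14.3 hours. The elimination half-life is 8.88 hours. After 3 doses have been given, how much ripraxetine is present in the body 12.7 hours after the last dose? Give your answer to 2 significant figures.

The 3 doses were given 41.3, 27, 12.7 hours ago.
Total = 243·(1/2)^(41.3/8.88) + 243·(1/2)^(27/8.88) + 243·(1/2)^(12.7/8.88)
      = 9.6727 + 29.533 + 90.174 ≈ 129.38 mg.

130 mg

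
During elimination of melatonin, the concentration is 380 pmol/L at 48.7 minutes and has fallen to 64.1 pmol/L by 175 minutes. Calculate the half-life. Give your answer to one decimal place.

49.2 minutes

Over Δt = 175 − 48.7 = 126.3 minutes, the level fell by a factor of 380/64.1 ≈ 5.9282.
n = log₂(5.9282) ≈ 2.5676 half-lives, so t½ = 126.3/2.5676 ≈ 49.19 minutes.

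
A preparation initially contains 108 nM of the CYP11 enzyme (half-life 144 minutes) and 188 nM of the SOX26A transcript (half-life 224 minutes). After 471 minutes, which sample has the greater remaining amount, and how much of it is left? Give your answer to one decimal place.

SOX26A transcript, 43.8 nM

CYP11 enzyme: 108 × (1/2)^3.2708 ≈ 11.189 nM.
SOX26A transcript: 188 × (1/2)^2.1027 ≈ 43.771 nM.
SOX26A transcript has more remaining, at ≈ 43.771 nM.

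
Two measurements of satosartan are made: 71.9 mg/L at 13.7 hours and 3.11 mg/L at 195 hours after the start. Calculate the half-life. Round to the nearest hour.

40 hours

Over Δt = 195 − 13.7 = 181.3 hours, the level fell by a factor of 71.9/3.11 ≈ 23.119.
n = log₂(23.119) ≈ 4.531 half-lives, so t½ = 181.3/4.531 ≈ 40.013 hours.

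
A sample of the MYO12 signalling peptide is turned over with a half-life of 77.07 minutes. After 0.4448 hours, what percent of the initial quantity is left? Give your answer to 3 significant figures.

0.4448 hours = 26.688 minutes.
n = 26.688/77.07 ≈ 0.34628 half-lives.
Fraction remaining = (1/2)^0.34628 ≈ 0.78661, i.e. 78.661%.

78.7%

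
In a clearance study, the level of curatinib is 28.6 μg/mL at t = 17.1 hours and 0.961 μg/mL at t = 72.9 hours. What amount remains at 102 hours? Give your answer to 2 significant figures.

Over Δt = 72.9 − 17.1 = 55.8 hours, the level fell by a factor of 28.6/0.961 ≈ 29.761.
n = log₂(29.761) ≈ 4.8953 half-lives, so t½ = 55.8/4.8953 ≈ 11.399 hours.
From t = 72.9 to t = 102: 0.961 × (1/2)^((102−72.9)/11.399) ≈ 0.16376 μg/mL.

0.16 μg/mL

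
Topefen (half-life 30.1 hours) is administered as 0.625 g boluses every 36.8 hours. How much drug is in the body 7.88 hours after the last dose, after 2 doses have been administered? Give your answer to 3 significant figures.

The 2 doses were given 44.68, 7.88 hours ago.
Total = 0.625·(1/2)^(44.68/30.1) + 0.625·(1/2)^(7.88/30.1)
      = 0.22338 + 0.52128 ≈ 0.74466 g.

0.745 g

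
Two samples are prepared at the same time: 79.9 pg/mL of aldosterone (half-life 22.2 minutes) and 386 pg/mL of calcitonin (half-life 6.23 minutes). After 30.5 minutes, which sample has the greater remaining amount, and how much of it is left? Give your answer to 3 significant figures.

aldosterone: 79.9 × (1/2)^1.3739 ≈ 30.83 pg/mL.
calcitonin: 386 × (1/2)^4.8957 ≈ 12.967 pg/mL.
Aldosterone has more remaining, at ≈ 30.83 pg/mL.

aldosterone, 30.8 pg/mL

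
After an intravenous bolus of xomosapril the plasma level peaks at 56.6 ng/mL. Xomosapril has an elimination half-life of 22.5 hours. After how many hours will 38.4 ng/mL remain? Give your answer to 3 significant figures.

Fraction remaining = 38.4/56.6 ≈ 0.67845.
n = log₂(56.6/38.4) = ln(1.474)/ln 2 ≈ 0.5597 half-lives.
t = n × t½ = 0.5597 × 22.5 ≈ 12.593 hours.

12.6 hours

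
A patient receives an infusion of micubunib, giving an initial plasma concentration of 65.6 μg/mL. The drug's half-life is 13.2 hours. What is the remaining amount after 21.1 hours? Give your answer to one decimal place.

Number of half-lives: n = 21.1/13.2 ≈ 1.5985.
Remaining = 65.6 × (1/2)^1.5985 = 65.6 × 0.33022 ≈ 21.663 μg/mL.

21.7 μg/mL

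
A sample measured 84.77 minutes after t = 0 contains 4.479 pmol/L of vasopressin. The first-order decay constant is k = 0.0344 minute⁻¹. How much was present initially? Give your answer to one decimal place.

t½ = ln 2 / k = 0.69315 / 0.0344 ≈ 20.15 minutes.
Number of half-lives elapsed: n = 84.77/20.15 ≈ 4.207.
A₀ = A × 2^n = 4.479 × 2^4.207 = 4.479 × 18.469 ≈ 82.722 pmol/L.

82.7 pmol/L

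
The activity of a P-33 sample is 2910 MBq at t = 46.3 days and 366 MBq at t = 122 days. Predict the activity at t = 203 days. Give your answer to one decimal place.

39.8 MBq

Over Δt = 122 − 46.3 = 75.7 days, the level fell by a factor of 2910/366 ≈ 7.9508.
n = log₂(7.9508) ≈ 2.9911 half-lives, so t½ = 75.7/2.9911 ≈ 25.308 days.
From t = 122 to t = 203: 366 × (1/2)^((203−122)/25.308) ≈ 39.813 MBq.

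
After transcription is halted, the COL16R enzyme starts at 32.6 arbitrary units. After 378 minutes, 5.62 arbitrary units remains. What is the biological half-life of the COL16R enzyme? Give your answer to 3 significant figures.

A/A₀ = 5.62/32.6 ≈ 0.17239.
n = log₂(5.8007) ≈ 2.5362 half-lives elapsed in 378 minutes.
t½ = 378/2.5362 ≈ 149.04 minutes.

149 minutes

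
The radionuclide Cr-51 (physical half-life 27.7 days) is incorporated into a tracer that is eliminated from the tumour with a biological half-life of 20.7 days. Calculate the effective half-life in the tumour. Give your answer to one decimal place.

1/t_eff = 1/t_phys + 1/t_biol = 1/27.7 + 1/20.7 = 0.08441 per day.
t_eff = 27.7 × 20.7 / (27.7 + 20.7) ≈ 11.847 days.

11.8 days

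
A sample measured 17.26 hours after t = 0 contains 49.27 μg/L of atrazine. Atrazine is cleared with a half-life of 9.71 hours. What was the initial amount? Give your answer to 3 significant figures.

169 μg/L

Number of half-lives elapsed: n = 17.26/9.71 ≈ 1.7775.
A₀ = A × 2^n = 49.27 × 2^1.7775 = 49.27 × 3.4284 ≈ 168.92 μg/L.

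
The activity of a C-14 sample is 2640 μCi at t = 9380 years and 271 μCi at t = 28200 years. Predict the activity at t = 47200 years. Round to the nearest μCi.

27 μCi

Over Δt = 28200 − 9380 = 18820 years, the level fell by a factor of 2640/271 ≈ 9.7417.
n = log₂(9.7417) ≈ 3.2842 half-lives, so t½ = 18820/3.2842 ≈ 5730.5 years.
From t = 28200 to t = 47200: 271 × (1/2)^((47200−28200)/5730.5) ≈ 27.219 μCi.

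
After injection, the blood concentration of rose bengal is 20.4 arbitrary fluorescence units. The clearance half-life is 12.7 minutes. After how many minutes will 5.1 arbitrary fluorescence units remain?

5.1/20.4 = 1/4, so 2 half-lives have elapsed.
t = 2 × 12.7 = 25.4 minutes.

25.4 minutes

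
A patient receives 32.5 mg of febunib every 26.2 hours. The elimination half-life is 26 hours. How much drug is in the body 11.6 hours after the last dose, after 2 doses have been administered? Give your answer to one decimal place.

The 2 doses were given 37.8, 11.6 hours ago.
Total = 32.5·(1/2)^(37.8/26) + 32.5·(1/2)^(11.6/26)
      = 11.864 + 23.855 ≈ 35.719 mg.

35.7 mg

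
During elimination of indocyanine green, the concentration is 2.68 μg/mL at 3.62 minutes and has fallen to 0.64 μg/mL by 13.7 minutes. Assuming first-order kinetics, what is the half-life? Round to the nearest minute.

Over Δt = 13.7 − 3.62 = 10.08 minutes, the level fell by a factor of 2.68/0.64 ≈ 4.1875.
n = log₂(4.1875) ≈ 2.0661 half-lives, so t½ = 10.08/2.0661 ≈ 4.8788 minutes.

5 minutes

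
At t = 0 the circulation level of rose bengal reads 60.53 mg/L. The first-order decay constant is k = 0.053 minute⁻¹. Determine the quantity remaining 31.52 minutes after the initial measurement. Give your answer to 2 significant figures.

11 mg/L

t½ = ln 2 / k = 0.69315 / 0.053 ≈ 13.078 minutes.
Number of half-lives: n = 31.52/13.078 ≈ 2.4101.
Remaining = 60.53 × (1/2)^2.4101 = 60.53 × 0.18814 ≈ 11.388 mg/L.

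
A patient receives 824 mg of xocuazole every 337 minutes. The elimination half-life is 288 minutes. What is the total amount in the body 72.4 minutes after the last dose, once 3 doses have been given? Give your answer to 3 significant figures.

1140 mg

The 3 doses were given 746.4, 409.4, 72.4 minutes ago.
Total = 824·(1/2)^(746.4/288) + 824·(1/2)^(409.4/288) + 824·(1/2)^(72.4/288)
      = 136.7 + 307.61 + 692.23 ≈ 1136.5 mg.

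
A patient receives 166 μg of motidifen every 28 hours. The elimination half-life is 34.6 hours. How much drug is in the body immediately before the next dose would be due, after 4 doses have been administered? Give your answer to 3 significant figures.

197 μg

The 4 doses were given 112, 84, 56, 28 hours ago.
Total = 166·(1/2)^(112/34.6) + 166·(1/2)^(84/34.6) + 166·(1/2)^(56/34.6) + 166·(1/2)^(28/34.6)
      = 17.607 + 30.852 + 54.062 + 94.733 ≈ 197.25 μg.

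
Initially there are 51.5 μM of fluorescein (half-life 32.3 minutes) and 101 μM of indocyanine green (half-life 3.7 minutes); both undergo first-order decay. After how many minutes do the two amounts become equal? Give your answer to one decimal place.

4.1 minutes

Set 51.5·(1/2)^(t/32.3) = 101·(1/2)^(t/3.7).
Taking log₂: log₂(51.5/101) = t·(1/32.3 − 1/3.7).
log₂(0.5099) = -0.97171; 1/32.3 − 1/3.7 = -0.23931.
t = -0.97171 / -0.23931 ≈ 4.0605 minutes.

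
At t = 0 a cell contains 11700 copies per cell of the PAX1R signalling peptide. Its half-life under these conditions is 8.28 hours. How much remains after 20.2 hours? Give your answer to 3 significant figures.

Number of half-lives: n = 20.2/8.28 ≈ 2.4396.
Remaining = 11700 × (1/2)^2.4396 = 11700 × 0.18433 ≈ 2156.7 copies per cell.

2160 copies per cell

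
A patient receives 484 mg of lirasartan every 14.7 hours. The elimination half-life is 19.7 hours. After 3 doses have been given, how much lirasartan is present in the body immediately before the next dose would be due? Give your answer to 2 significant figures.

The 3 doses were given 44.1, 29.4, 14.7 hours ago.
Total = 484·(1/2)^(44.1/19.7) + 484·(1/2)^(29.4/19.7) + 484·(1/2)^(14.7/19.7)
      = 102.56 + 172.03 + 288.55 ≈ 563.13 mg.

560 mg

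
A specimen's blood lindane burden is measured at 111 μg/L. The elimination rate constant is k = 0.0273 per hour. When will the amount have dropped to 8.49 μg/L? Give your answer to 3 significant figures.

94.2 hours

t½ = ln 2 / k = 0.69315 / 0.0273 ≈ 25.39 hours.
Fraction remaining = 8.49/111 ≈ 0.076486.
n = log₂(111/8.49) = ln(13.074)/ln 2 ≈ 3.7087 half-lives.
t = n × t½ = 3.7087 × 25.39 ≈ 94.163 hours.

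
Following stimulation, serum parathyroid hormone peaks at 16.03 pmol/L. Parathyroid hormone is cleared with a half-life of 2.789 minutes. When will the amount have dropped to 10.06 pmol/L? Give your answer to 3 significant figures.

Fraction remaining = 10.06/16.03 ≈ 0.62757.
n = log₂(16.03/10.06) = ln(1.5934)/ln 2 ≈ 0.67214 half-lives.
t = n × t½ = 0.67214 × 2.789 ≈ 1.8746 minutes.

1.87 minutes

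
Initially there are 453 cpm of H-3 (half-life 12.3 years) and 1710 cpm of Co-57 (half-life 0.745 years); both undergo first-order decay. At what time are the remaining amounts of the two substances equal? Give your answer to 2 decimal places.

Set 453·(1/2)^(t/12.3) = 1710·(1/2)^(t/0.745).
Taking log₂: log₂(453/1710) = t·(1/12.3 − 1/0.745).
log₂(0.26491) = -1.9164; 1/12.3 − 1/0.745 = -1.261.
t = -1.9164 / -1.261 ≈ 1.5198 years.

1.52 years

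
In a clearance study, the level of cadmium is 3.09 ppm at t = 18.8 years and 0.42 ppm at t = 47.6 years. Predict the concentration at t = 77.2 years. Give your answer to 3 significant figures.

Over Δt = 47.6 − 18.8 = 28.8 years, the level fell by a factor of 3.09/0.42 ≈ 7.3571.
n = log₂(7.3571) ≈ 2.8791 half-lives, so t½ = 28.8/2.8791 ≈ 10.003 years.
From t = 47.6 to t = 77.2: 0.42 × (1/2)^((77.2−47.6)/10.003) ≈ 0.054009 ppm.

0.0540 ppm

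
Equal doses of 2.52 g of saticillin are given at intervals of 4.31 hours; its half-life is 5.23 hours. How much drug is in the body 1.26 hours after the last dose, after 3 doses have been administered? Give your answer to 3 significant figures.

The 3 doses were given 9.88, 5.57, 1.26 hours ago.
Total = 2.52·(1/2)^(9.88/5.23) + 2.52·(1/2)^(5.57/5.23) + 2.52·(1/2)^(1.26/5.23)
      = 0.68034 + 1.2045 + 2.1324 ≈ 4.0173 g.

4.02 g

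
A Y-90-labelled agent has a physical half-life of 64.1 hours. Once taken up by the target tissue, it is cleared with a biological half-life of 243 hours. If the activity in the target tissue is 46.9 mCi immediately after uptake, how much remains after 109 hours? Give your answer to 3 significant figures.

1/t_eff = 1/t_phys + 1/t_biol = 1/64.1 + 1/243 = 0.019716 per hour.
t_eff = 64.1 × 243 / (64.1 + 243) ≈ 50.721 hours.
Remaining = 46.9 × (1/2)^(109/50.721) = 46.9 × (1/2)^2.149 ≈ 10.574 mCi.

10.6 mCi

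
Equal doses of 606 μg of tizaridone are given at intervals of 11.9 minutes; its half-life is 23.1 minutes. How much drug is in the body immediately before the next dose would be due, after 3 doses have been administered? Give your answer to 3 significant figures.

928 μg

The 3 doses were given 35.7, 23.8, 11.9 minutes ago.
Total = 606·(1/2)^(35.7/23.1) + 606·(1/2)^(23.8/23.1) + 606·(1/2)^(11.9/23.1)
      = 207.61 + 296.7 + 424.03 ≈ 928.34 μg.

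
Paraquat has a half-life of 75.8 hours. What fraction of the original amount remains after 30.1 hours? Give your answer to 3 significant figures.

0.759

n = 30.1/75.8 ≈ 0.3971 half-lives.
Fraction remaining = (1/2)^0.3971 ≈ 0.75938.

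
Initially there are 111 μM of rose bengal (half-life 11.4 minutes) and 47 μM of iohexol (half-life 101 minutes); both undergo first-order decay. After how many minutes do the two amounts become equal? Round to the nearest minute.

Set 111·(1/2)^(t/11.4) = 47·(1/2)^(t/101).
Taking log₂: log₂(111/47) = t·(1/11.4 − 1/101).
log₂(2.3617) = 1.2398; 1/11.4 − 1/101 = 0.077818.
t = 1.2398 / 0.077818 ≈ 15.932 minutes.

16 minutes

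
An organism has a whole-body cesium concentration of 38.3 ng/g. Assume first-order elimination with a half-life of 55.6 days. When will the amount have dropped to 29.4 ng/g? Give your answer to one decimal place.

21.2 days

Fraction remaining = 29.4/38.3 ≈ 0.76762.
n = log₂(38.3/29.4) = ln(1.3027)/ln 2 ≈ 0.38153 half-lives.
t = n × t½ = 0.38153 × 55.6 ≈ 21.213 days.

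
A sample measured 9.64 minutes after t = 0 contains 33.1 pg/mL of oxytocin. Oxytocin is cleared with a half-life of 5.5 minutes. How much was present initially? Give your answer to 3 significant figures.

Number of half-lives elapsed: n = 9.64/5.5 ≈ 1.7527.
A₀ = A × 2^n = 33.1 × 2^1.7527 = 33.1 × 3.37 ≈ 111.55 pg/mL.

112 pg/mL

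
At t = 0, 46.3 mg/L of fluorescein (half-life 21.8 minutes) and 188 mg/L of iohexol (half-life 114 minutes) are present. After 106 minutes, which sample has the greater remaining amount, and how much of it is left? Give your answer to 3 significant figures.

fluorescein: 46.3 × (1/2)^4.8624 ≈ 1.5917 mg/L.
iohexol: 188 × (1/2)^0.92982 ≈ 98.685 mg/L.
Iohexol has more remaining, at ≈ 98.685 mg/L.

iohexol, 98.7 mg/L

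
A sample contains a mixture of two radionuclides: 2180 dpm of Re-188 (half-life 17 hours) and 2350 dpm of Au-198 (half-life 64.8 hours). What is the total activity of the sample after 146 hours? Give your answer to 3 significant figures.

Re-188: 2180 × (1/2)^(146/17) = 2180 × (1/2)^8.5882 ≈ 5.6642 dpm.
Au-198: 2350 × (1/2)^(146/64.8) = 2350 × (1/2)^2.2531 ≈ 492.97 dpm.
Total = 5.6642 + 492.97 ≈ 498.64 dpm.

499 dpm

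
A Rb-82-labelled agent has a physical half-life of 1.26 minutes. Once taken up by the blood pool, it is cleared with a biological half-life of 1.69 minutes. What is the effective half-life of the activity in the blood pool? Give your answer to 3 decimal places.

1/t_eff = 1/t_phys + 1/t_biol = 1/1.26 + 1/1.69 = 1.3854 per minute.
t_eff = 1.26 × 1.69 / (1.26 + 1.69) ≈ 0.72183 minutes.

0.722 minutes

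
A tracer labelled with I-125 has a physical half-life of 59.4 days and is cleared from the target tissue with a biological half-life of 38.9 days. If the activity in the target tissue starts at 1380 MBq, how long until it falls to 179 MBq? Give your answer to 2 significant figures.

69 days

1/t_eff = 1/t_phys + 1/t_biol = 1/59.4 + 1/38.9 = 0.042542 per day.
t_eff = 59.4 × 38.9 / (59.4 + 38.9) ≈ 23.506 days.
n = log₂(1380/179) ≈ 2.9466; t = 2.9466 × 23.506 ≈ 69.264 days.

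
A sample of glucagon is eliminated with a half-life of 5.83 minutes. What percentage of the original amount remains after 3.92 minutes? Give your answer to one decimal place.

n = 3.92/5.83 ≈ 0.67238 half-lives.
Fraction remaining = (1/2)^0.67238 ≈ 0.62747, i.e. 62.747%.

62.7%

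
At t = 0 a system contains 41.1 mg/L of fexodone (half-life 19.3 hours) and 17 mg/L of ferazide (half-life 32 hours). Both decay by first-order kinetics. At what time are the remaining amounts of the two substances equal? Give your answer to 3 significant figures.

Set 41.1·(1/2)^(t/19.3) = 17·(1/2)^(t/32).
Taking log₂: log₂(41.1/17) = t·(1/19.3 − 1/32).
log₂(2.4176) = 1.2736; 1/19.3 − 1/32 = 0.020563.
t = 1.2736 / 0.020563 ≈ 61.935 hours.

61.9 hours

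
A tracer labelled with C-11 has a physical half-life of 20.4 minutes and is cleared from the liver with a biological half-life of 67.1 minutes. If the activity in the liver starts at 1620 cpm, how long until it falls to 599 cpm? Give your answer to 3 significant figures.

22.5 minutes

1/t_eff = 1/t_phys + 1/t_biol = 1/20.4 + 1/67.1 = 0.063923 per minute.
t_eff = 20.4 × 67.1 / (20.4 + 67.1) ≈ 15.644 minutes.
n = log₂(1620/599) ≈ 1.4354; t = 1.4354 × 15.644 ≈ 22.455 minutes.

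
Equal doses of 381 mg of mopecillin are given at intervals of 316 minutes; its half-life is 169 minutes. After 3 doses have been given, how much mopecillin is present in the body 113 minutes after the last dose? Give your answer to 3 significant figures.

323 mg

The 3 doses were given 745, 429, 113 minutes ago.
Total = 381·(1/2)^(745/169) + 381·(1/2)^(429/169) + 381·(1/2)^(113/169)
      = 17.943 + 65.58 + 239.69 ≈ 323.21 mg.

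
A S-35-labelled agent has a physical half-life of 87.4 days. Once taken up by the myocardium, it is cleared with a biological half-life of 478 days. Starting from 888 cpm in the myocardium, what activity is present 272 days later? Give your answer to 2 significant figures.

1/t_eff = 1/t_phys + 1/t_biol = 1/87.4 + 1/478 = 0.013534 per day.
t_eff = 87.4 × 478 / (87.4 + 478) ≈ 73.89 days.
Remaining = 888 × (1/2)^(272/73.89) = 888 × (1/2)^3.6812 ≈ 69.226 cpm.

69 cpm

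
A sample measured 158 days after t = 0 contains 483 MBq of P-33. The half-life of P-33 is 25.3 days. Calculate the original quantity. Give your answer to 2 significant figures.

Number of half-lives elapsed: n = 158/25.3 ≈ 6.2451.
A₀ = A × 2^n = 483 × 2^6.2451 = 483 × 75.849 ≈ 36635 MBq.

37000 MBq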